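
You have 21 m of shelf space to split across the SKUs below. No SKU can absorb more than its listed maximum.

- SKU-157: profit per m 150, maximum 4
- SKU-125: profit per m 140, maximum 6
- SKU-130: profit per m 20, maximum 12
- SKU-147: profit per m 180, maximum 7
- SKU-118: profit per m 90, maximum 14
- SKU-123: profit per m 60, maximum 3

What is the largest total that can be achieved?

Highest profit per m first: SKU-147 180 > SKU-157 150 > SKU-125 140 > SKU-118 90 > SKU-123 60 > SKU-130 20.
Give SKU-147 7 to hit its cap of 7 → 14 left.
SKU-157: +4 to 4 (cap) → 10 left.
Give SKU-125 6 to hit its cap of 6 → 4 left.
SKU-118: +4 (room for 14) → 4. Pool exhausted.
Total = 150×4 + 140×6 + 180×7 + 90×4 = 3060.

3060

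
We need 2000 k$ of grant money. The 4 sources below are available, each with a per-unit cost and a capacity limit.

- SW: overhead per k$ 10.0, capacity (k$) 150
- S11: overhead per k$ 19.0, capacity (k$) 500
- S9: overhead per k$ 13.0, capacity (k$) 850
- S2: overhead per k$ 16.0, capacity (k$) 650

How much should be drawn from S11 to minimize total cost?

350

Use sources in increasing cost order.
Take 150 from SW at 10.0 → need 1850 more.
Take 850 from S9 at 13.0 → need 1000 more.
S2 at 16.0: take all 650 k$ → 350 still needed.
S11 (19.0): take the remaining 350 → done.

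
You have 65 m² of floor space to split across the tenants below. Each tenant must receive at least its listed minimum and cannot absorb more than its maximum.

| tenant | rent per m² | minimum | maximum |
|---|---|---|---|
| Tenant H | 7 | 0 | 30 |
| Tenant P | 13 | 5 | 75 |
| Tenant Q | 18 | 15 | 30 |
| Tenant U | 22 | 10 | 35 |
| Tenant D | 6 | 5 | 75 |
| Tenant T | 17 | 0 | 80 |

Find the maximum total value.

Meeting every minimum uses 0+5+15+10+5+0 = 35 m², leaving 30.
Rank by rent per m²: Tenant U 22 > Tenant Q 18 > Tenant T 17 > Tenant P 13 > Tenant H 7 > Tenant D 6.
Tenant U: +25 to 35 (cap) ; 5 left.
Tenant Q has room for 15 more but only 5 remain, so it gets 20.
Total = 13×5 + 18×20 + 22×35 + 6×5 = 1225.

1225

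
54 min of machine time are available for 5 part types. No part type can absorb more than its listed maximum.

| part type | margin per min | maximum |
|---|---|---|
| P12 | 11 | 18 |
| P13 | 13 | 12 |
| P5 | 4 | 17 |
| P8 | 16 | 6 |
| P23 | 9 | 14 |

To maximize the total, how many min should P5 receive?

Rank by margin per min: P8 16 > P13 13 > P12 11 > P23 9 > P5 4.
P8: +6 to 6 (cap) — 48 left.
P13: +12 to 12 (cap) — 36 left.
P12 takes 18 to reach its cap of 18 — 18 left.
P23: +14 to 14 (cap) — 4 left.
P5: +4 (room for 17) → 4. Pool exhausted.

4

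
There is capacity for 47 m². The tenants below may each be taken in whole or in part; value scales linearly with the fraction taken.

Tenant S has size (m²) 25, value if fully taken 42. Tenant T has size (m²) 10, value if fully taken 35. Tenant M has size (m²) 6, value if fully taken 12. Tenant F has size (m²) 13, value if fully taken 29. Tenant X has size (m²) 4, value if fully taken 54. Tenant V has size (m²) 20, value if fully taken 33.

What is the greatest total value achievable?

153.52

Sort by value density: Tenant X 54/4≈13.5, Tenant T 35/10≈3.5, Tenant F 29/13≈2.23, Tenant M 12/6≈2, Tenant S 42/25≈1.68, Tenant V 33/20≈1.65.
Tenant X: take in full, 4 m² for value 54 — 43 left.
Tenant T: take in full, 10 m² for value 35 — 33 left.
All 13 m² of Tenant F fit (value 29) — 20 remain.
Take all of Tenant M (6 m², value 12) — 14 m² left.
14 m² left: a 14/25 share of Tenant S gives 42×14/25 = 23.52.
Total value = 153.52.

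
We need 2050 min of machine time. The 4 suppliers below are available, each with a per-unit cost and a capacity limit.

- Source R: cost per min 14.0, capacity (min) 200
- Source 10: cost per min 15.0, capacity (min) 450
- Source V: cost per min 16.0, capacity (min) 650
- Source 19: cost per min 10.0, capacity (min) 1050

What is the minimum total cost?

Cheapest first:
Take 1050 from Source 19 at 10.0 ; need 1000 more.
Source R at 14.0: take all 200 min ; 800 still needed.
Source 10 at 15.0: take all 450 min ; 350 still needed.
Source V (16.0): take the remaining 350 ; done.
Cost = 1050×10.0 + 200×14.0 + 450×15.0 + 350×16.0 = 25650.

25650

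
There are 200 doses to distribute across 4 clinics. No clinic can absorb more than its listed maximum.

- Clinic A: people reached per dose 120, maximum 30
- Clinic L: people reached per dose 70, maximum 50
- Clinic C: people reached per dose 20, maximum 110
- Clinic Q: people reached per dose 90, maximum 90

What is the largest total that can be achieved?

15800

Order the clinics by people reached per dose: Clinic A 120 > Clinic Q 90 > Clinic L 70 > Clinic C 20.
Give Clinic A 30 to hit its cap of 30 ; 170 left.
Give Clinic Q 90 to hit its cap of 90 ; 80 left.
Give Clinic L 50 to hit its cap of 50 ; 30 left.
Clinic C has room for 110 but only 30 remain, so it gets 30.
Total = 120×30 + 70×50 + 20×30 + 90×90 = 15800.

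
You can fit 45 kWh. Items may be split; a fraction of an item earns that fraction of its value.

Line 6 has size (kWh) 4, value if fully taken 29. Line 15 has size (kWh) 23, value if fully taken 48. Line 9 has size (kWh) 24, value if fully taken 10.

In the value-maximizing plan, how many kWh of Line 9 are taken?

Best value per unit of size first: Line 6 29/4≈7.25, Line 15 48/23≈2.09, Line 9 10/24≈0.417.
Line 6: take in full, 4 kWh for value 29 → 41 left.
All 23 kWh of Line 15 fit (value 48) → 18 remain.
Only 18 kWh remain; take 18/24 of Line 9 for value 10×18/24 = 7.5.

18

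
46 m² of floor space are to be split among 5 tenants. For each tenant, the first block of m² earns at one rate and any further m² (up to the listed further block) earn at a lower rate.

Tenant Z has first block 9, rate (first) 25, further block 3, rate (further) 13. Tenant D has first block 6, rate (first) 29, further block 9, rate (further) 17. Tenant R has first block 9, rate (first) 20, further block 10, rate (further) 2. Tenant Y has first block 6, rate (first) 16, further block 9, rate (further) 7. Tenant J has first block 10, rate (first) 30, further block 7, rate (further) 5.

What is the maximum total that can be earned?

1080

Rank every tier by rate: Tenant J/tier1 30 > Tenant D/tier1 29 > Tenant Z/tier1 25 > Tenant R/tier1 20 > Tenant D/tier2 17 > Tenant Y/tier1 16 > Tenant Z/tier2 13 > Tenant Y/tier2 7 > Tenant J/tier2 5 > Tenant R/tier2 2.
Tenant J tier1 at 30: fill all 10 ; 36 left.
Fill Tenant D tier1 block (6 at 29) ; 30 left.
Tenant Z/tier1 (25): +9 ; 21 left.
Tenant R tier1 at 20: fill all 9 ; 12 left.
Tenant D/tier2 (17): +9 ; 3 left.
3 remain; put them into Tenant Y tier1 at 16.
Total = 30×10 + 29×6 + 25×9 + 20×9 + 17×9 + 16×3 = 1080.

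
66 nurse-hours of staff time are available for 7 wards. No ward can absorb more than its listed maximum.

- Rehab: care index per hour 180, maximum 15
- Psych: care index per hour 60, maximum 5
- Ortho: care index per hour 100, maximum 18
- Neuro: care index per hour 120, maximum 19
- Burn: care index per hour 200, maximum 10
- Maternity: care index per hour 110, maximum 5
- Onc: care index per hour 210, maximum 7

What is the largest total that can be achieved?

Rank by care index per hour: Onc 210 > Burn 200 > Rehab 180 > Neuro 120 > Maternity 110 > Ortho 100 > Psych 60.
Onc takes 7 to reach its cap of 7 → 59 left.
Burn takes 10 to reach its cap of 10 → 49 left.
Rehab: +15 to 15 (cap) → 34 left.
Give Neuro 19 to hit its cap of 19 → 15 left.
Maternity takes 5 to reach its cap of 5 → 10 left.
Ortho: +10 (room for 18) → 10. Pool exhausted.
Total = 180×15 + 100×10 + 120×19 + 200×10 + 110×5 + 210×7 = 10000.

10000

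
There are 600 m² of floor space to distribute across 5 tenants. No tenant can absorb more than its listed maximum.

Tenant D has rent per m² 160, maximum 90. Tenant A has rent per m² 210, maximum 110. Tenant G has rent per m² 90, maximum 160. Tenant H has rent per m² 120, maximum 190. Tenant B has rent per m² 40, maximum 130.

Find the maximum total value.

76700

Rank by rent per m²: Tenant A 210 > Tenant D 160 > Tenant H 120 > Tenant G 90 > Tenant B 40.
Give Tenant A 110 to hit its cap of 110 — 490 left.
Tenant D: +90 to 90 (cap) — 400 left.
Tenant H takes 190 to reach its cap of 190 — 210 left.
Tenant G: +160 to 160 (cap) — 50 left.
Only 50 left; Tenant B takes them to reach 50.
Total = 160×90 + 210×110 + 90×160 + 120×190 + 40×50 = 76700.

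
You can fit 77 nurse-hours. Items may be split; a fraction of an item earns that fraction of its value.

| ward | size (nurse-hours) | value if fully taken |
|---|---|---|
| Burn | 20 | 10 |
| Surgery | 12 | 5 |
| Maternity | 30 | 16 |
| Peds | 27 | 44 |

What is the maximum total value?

Best value per unit of size first: Peds 44/27≈1.63, Maternity 16/30≈0.533, Burn 10/20≈0.5, Surgery 5/12≈0.417.
Peds: take in full, 27 nurse-hours for value 44 → 50 left.
Take all of Maternity (30 nurse-hours, value 16) → 20 nurse-hours left.
Burn: take in full, 20 nurse-hours for value 10 → 0 left.
Total value = 70.

70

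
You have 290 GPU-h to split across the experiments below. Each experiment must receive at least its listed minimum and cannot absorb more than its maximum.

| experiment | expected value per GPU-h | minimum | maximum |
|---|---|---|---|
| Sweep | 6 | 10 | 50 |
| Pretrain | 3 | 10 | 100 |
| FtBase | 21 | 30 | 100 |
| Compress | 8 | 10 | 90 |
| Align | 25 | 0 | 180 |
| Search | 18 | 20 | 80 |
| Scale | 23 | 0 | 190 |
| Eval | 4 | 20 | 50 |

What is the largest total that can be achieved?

Meeting every minimum uses 10+10+30+10+0+20+0+20 = 100 GPU-h, leaving 190.
Order the experiments by expected value per GPU-h: Align 25 > Scale 23 > FtBase 21 > Search 18 > Compress 8 > Sweep 6 > Eval 4 > Pretrain 3.
Give Align 180 more to hit its cap of 180 ; 10 left.
Scale has room for 190 more but only 10 remain, so it gets 10.
Total = 6×10 + 3×10 + 21×30 + 8×10 + 25×180 + 18×20 + 23×10 + 4×20 = 5970.

5970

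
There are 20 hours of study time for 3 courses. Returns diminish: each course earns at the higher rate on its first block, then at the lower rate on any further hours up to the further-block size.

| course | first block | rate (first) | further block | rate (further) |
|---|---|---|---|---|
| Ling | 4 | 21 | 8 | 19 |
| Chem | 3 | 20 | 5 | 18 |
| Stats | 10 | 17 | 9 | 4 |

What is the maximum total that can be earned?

386

Treat each block as its own option and order by rate: Ling/tier1 21 > Chem/tier1 20 > Ling/tier2 19 > Chem/tier2 18 > Stats/tier1 17 > Stats/tier2 4.
Ling/tier1 (21): +4 → 16 left.
Fill Chem tier1 block (3 at 20) → 13 left.
Ling/tier2 (19): +8 → 5 left.
Chem/tier2 (18): +5 → 0 left.
Total = 21×4 + 20×3 + 19×8 + 18×5 = 386.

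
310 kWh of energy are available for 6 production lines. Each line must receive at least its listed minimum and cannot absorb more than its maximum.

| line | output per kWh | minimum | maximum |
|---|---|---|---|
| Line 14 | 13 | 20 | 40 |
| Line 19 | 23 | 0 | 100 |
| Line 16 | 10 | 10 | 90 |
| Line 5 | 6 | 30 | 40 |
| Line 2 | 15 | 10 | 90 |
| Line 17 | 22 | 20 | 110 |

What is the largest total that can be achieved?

Meeting every minimum uses 20+0+10+30+10+20 = 90 kWh, leaving 220.
Order the production lines by output per kWh: Line 19 23 > Line 17 22 > Line 2 15 > Line 14 13 > Line 16 10 > Line 5 6.
Line 19 takes 100 more to reach its cap of 100 — 120 left.
Line 17: +90 to 110 (cap) — 30 left.
Only 30 left; Line 2 takes them to reach 40.
Total = 13×20 + 23×100 + 10×10 + 6×30 + 15×40 + 22×110 = 5860.

5860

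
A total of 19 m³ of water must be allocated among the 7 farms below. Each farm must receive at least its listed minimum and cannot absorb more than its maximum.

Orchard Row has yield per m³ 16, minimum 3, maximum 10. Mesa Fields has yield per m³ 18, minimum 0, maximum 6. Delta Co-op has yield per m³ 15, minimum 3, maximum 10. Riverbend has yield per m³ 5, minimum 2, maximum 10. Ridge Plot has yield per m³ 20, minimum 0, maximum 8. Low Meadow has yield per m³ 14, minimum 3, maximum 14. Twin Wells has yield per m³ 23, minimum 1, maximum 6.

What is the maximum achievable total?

323

Meeting every minimum uses 3+0+3+2+0+3+1 = 12 m³, leaving 7.
Order the farms by yield per m³: Twin Wells 23 > Ridge Plot 20 > Mesa Fields 18 > Orchard Row 16 > Delta Co-op 15 > Low Meadow 14 > Riverbend 5.
Twin Wells: +5 to 6 (cap) ; 2 left.
Ridge Plot has room for 8 more but only 2 remain, so it gets 2.
Total = 16×3 + 15×3 + 5×2 + 20×2 + 14×3 + 23×6 = 323.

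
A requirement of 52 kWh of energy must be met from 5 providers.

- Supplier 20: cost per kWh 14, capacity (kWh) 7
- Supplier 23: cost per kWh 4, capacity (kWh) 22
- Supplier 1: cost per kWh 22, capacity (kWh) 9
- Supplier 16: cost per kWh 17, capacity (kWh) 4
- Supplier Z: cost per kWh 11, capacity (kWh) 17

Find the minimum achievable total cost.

485

Fill from the cheapest provider first.
Supplier 23 at 4: take all 22 kWh → 30 still needed.
Supplier Z (11): use full 17 → 13 kWh to go.
Take 7 from Supplier 20 at 14 → need 6 more.
Supplier 16 (17): use full 4 → 2 kWh to go.
Supplier 1 at 22: take 2 of its 9 → requirement met.
Cost = 22×4 + 17×11 + 7×14 + 4×17 + 2×22 = 485.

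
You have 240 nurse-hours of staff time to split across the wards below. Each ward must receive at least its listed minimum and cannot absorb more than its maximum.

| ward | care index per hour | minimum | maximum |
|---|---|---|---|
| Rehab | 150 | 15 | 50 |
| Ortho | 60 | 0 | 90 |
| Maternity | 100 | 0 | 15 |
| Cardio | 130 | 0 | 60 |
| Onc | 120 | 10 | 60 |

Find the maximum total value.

27300

Meeting every minimum uses 15+0+0+0+10 = 25 nurse-hours, leaving 215.
Rank by care index per hour: Rehab 150 > Cardio 130 > Onc 120 > Maternity 100 > Ortho 60.
Rehab: +35 to 50 (cap) — 180 left.
Cardio takes 60 more to reach its cap of 60 — 120 left.
Onc takes 50 more to reach its cap of 60 — 70 left.
Maternity takes 15 more to reach its cap of 15 — 55 left.
Ortho: +55 (room for 90) → 55. Pool exhausted.
Total = 150×50 + 60×55 + 100×15 + 130×60 + 120×60 = 27300.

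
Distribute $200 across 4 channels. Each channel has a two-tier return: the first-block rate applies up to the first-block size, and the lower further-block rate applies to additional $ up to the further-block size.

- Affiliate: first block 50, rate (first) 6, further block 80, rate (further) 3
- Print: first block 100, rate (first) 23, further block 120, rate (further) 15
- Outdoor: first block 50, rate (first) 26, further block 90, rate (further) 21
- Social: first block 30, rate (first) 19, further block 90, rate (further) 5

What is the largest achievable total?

Rank every tier by rate: Outdoor/first 26 > Print/first 23 > Outdoor/second 21 > Social/first 19 > Print/second 15 > Affiliate/first 6 > Social/second 5 > Affiliate/second 3.
Outdoor/first (26): +50 ; 150 left.
Fill Print first block (100 at 23) ; 50 left.
Outdoor/second: +50 of 90 at 21; pool empty.
Total = 26×50 + 23×100 + 21×50 = 4650.

4650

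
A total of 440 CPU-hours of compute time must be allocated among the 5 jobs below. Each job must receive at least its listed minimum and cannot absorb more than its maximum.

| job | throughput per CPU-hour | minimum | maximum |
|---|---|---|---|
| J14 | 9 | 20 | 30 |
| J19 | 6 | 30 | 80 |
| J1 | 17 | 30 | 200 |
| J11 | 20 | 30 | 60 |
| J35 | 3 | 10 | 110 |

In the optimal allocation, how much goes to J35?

70

Meeting every minimum uses 20+30+30+30+10 = 120 CPU-hours, leaving 320.
Rank by throughput per CPU-hour: J11 20 > J1 17 > J14 9 > J19 6 > J35 3.
Give J11 30 more to hit its cap of 60 — 290 left.
J1: +170 to 200 (cap) — 120 left.
J14 takes 10 more to reach its cap of 30 — 110 left.
J19: +50 to 80 (cap) — 60 left.
J35 has room for 100 more but only 60 remain, so it gets 70.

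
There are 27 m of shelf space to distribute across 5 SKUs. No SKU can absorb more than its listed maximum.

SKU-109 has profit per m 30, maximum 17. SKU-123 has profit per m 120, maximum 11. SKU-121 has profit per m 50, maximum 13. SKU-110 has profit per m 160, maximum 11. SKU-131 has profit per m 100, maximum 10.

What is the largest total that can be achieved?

Rank by profit per m: SKU-110 160 > SKU-123 120 > SKU-131 100 > SKU-121 50 > SKU-109 30.
SKU-110 takes 11 to reach its cap of 11 ; 16 left.
SKU-123: +11 to 11 (cap) ; 5 left.
Only 5 left; SKU-131 takes them to reach 5.
Total = 120×11 + 160×11 + 100×5 = 3580.

3580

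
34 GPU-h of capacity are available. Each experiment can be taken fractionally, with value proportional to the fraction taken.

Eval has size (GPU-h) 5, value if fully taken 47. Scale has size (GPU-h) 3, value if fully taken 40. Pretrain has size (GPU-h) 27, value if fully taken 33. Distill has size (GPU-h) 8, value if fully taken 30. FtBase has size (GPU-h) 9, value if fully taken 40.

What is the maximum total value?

Rank by value-to-size ratio: Scale 40/3≈13.3, Eval 47/5≈9.4, FtBase 40/9≈4.44, Distill 30/8≈3.75, Pretrain 33/27≈1.22.
All 3 GPU-h of Scale fit (value 40) — 31 remain.
Eval: take in full, 5 GPU-h for value 47 — 26 left.
FtBase: take in full, 9 GPU-h for value 40 — 17 left.
Take all of Distill (8 GPU-h, value 30) — 9 GPU-h left.
Only 9 GPU-h remain; take 9/27 of Pretrain for value 33×9/27 = 11.
Total value = 168.

168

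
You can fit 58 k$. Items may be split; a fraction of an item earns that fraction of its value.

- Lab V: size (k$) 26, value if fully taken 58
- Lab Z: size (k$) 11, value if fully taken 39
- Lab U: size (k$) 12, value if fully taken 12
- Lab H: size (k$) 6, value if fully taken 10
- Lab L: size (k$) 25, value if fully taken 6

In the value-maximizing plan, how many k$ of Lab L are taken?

3

Sort by value density: Lab Z 39/11≈3.55, Lab V 58/26≈2.23, Lab H 10/6≈1.67, Lab U 12/12≈1, Lab L 6/25≈0.24.
Take all of Lab Z (11 k$, value 39) ; 47 k$ left.
All 26 k$ of Lab V fit (value 58) ; 21 remain.
All 6 k$ of Lab H fit (value 10) ; 15 remain.
Lab U: take in full, 12 k$ for value 12 ; 3 left.
Only 3 k$ remain; take 3/25 of Lab L for value 6×3/25 = 0.72.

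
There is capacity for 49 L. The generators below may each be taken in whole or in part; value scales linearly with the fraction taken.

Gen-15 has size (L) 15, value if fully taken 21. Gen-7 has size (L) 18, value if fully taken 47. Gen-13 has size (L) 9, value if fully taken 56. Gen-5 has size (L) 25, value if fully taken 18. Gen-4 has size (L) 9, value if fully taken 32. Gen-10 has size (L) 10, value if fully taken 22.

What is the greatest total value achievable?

161.2

Best value per unit of size first: Gen-13 56/9≈6.22, Gen-4 32/9≈3.56, Gen-7 47/18≈2.61, Gen-10 22/10≈2.2, Gen-15 21/15≈1.4, Gen-5 18/25≈0.72.
All 9 L of Gen-13 fit (value 56) — 40 remain.
All 9 L of Gen-4 fit (value 32) — 31 remain.
Take all of Gen-7 (18 L, value 47) — 13 L left.
Take all of Gen-10 (10 L, value 22) — 3 L left.
Fill the last 3 L with part of Gen-15: 3/15 of it earns 4.2.
Total value = 161.2.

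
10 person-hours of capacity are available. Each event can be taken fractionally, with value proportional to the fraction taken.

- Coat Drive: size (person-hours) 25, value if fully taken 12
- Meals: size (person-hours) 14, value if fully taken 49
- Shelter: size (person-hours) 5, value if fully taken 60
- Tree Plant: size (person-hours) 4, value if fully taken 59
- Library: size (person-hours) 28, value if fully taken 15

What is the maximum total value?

Rank by value-to-size ratio: Tree Plant 59/4≈14.8, Shelter 60/5≈12, Meals 49/14≈3.5, Library 15/28≈0.536, Coat Drive 12/25≈0.48.
All 4 person-hours of Tree Plant fit (value 59) — 6 remain.
Take all of Shelter (5 person-hours, value 60) — 1 person-hours left.
1 person-hours left: a 1/14 share of Meals gives 49×1/14 = 3.5.
Total value = 122.5.

122.5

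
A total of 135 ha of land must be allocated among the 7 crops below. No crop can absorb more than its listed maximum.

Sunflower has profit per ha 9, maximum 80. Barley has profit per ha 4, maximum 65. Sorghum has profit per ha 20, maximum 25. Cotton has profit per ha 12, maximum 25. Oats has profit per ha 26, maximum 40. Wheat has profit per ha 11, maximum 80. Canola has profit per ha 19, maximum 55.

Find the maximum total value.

2765

Rank by profit per ha: Oats 26 > Sorghum 20 > Canola 19 > Cotton 12 > Wheat 11 > Sunflower 9 > Barley 4.
Oats: +40 to 40 (cap) — 95 left.
Sorghum: +25 to 25 (cap) — 70 left.
Canola takes 55 to reach its cap of 55 — 15 left.
Only 15 left; Cotton takes them to reach 15.
Total = 20×25 + 12×15 + 26×40 + 19×55 = 2765.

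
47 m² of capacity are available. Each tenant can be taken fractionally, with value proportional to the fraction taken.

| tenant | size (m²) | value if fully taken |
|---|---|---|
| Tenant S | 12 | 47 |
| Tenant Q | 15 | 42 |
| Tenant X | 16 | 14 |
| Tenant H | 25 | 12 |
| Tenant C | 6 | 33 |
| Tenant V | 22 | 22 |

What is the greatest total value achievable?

Sort by value density: Tenant C 33/6≈5.5, Tenant S 47/12≈3.92, Tenant Q 42/15≈2.8, Tenant V 22/22≈1, Tenant X 14/16≈0.875, Tenant H 12/25≈0.48.
Take all of Tenant C (6 m², value 33) ; 41 m² left.
Tenant S: take in full, 12 m² for value 47 ; 29 left.
Take all of Tenant Q (15 m², value 42) ; 14 m² left.
Only 14 m² remain; take 14/22 of Tenant V for value 22×14/22 = 14.
Total value = 136.

136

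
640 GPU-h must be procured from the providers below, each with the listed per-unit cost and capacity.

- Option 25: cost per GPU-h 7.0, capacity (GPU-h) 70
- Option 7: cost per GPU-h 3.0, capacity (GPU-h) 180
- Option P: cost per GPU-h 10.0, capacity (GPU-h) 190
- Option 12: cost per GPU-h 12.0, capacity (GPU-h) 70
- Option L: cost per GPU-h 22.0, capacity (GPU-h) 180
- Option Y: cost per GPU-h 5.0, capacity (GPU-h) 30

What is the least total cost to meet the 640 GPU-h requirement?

Cheapest first:
Take 180 from Option 7 at 3.0 — need 460 more.
Option Y at 5.0: take all 30 GPU-h — 430 still needed.
Option 25 (7.0): use full 70 — 360 GPU-h to go.
Option P at 10.0: take all 190 GPU-h — 170 still needed.
Option 12 at 12.0: take all 70 GPU-h — 100 still needed.
Option L at 22.0: take 100 of its 180 — requirement met.
Cost = 180×3.0 + 30×5.0 + 70×7.0 + 190×10.0 + 70×12.0 + 100×22.0 = 6120.

6120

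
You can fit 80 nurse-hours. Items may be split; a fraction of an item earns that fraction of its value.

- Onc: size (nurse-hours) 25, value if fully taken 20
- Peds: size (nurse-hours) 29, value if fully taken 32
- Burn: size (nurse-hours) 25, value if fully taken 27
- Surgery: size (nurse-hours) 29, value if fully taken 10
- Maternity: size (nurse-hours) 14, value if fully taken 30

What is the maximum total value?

98.6

Best value per unit of size first: Maternity 30/14≈2.14, Peds 32/29≈1.1, Burn 27/25≈1.08, Onc 20/25≈0.8, Surgery 10/29≈0.345.
All 14 nurse-hours of Maternity fit (value 30) — 66 remain.
All 29 nurse-hours of Peds fit (value 32) — 37 remain.
Take all of Burn (25 nurse-hours, value 27) — 12 nurse-hours left.
12 nurse-hours left: a 12/25 share of Onc gives 20×12/25 = 9.6.
Total value = 98.6.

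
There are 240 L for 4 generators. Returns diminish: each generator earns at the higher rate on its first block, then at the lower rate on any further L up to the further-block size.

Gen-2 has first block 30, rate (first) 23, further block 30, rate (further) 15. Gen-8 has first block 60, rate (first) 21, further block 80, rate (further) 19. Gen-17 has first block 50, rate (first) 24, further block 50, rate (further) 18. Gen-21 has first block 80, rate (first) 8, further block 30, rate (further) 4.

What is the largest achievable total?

5030

Treat each block as its own option and order by rate: Gen-17/tier1 24 > Gen-2/tier1 23 > Gen-8/tier1 21 > Gen-8/tier2 19 > Gen-17/tier2 18 > Gen-2/tier2 15 > Gen-21/tier1 8 > Gen-21/tier2 4.
Fill Gen-17 tier1 block (50 at 24) — 190 left.
Gen-2 tier1 at 23: fill all 30 — 160 left.
Gen-8/tier1 (21): +60 — 100 left.
Fill Gen-8 tier2 block (80 at 19) — 20 left.
Gen-17 tier2 at 18: only 20 left, fill 20.
Total = 24×50 + 23×30 + 21×60 + 19×80 + 18×20 = 5030.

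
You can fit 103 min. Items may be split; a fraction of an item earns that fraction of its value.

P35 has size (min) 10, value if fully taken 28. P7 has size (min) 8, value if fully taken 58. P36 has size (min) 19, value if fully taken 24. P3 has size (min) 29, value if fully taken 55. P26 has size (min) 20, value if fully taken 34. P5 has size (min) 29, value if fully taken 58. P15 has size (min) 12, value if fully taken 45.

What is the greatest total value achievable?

Sort by value density: P7 58/8≈7.25, P15 45/12≈3.75, P35 28/10≈2.8, P5 58/29≈2, P3 55/29≈1.9, P26 34/20≈1.7, P36 24/19≈1.26.
All 8 min of P7 fit (value 58) → 95 remain.
P15: take in full, 12 min for value 45 → 83 left.
All 10 min of P35 fit (value 28) → 73 remain.
Take all of P5 (29 min, value 58) → 44 min left.
All 29 min of P3 fit (value 55) → 15 remain.
15 min left: a 15/20 share of P26 gives 34×15/20 = 25.5.
Total value = 269.5.

269.5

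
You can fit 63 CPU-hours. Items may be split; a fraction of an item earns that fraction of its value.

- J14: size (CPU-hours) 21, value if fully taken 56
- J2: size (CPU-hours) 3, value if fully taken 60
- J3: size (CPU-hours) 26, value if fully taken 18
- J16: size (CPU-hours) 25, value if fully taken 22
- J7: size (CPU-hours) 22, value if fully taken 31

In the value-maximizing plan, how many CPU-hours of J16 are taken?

17

Best value per unit of size first: J2 60/3≈20, J14 56/21≈2.67, J7 31/22≈1.41, J16 22/25≈0.88, J3 18/26≈0.692.
J2: take in full, 3 CPU-hours for value 60 → 60 left.
J14: take in full, 21 CPU-hours for value 56 → 39 left.
Take all of J7 (22 CPU-hours, value 31) → 17 CPU-hours left.
Fill the last 17 CPU-hours with part of J16: 17/25 of it earns 14.96.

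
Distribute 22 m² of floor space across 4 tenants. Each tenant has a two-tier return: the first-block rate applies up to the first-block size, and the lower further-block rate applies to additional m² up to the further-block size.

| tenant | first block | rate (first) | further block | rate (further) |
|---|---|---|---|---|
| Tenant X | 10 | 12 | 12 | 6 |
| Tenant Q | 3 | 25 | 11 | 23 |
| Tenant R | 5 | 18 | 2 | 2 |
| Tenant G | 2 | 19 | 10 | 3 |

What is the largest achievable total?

Rank every tier by rate: Tenant Q/first 25 > Tenant Q/second 23 > Tenant G/first 19 > Tenant R/first 18 > Tenant X/first 12 > Tenant X/second 6 > Tenant G/second 3 > Tenant R/second 2.
Fill Tenant Q first block (3 at 25) — 19 left.
Tenant Q second at 23: fill all 11 — 8 left.
Tenant G/first (19): +2 — 6 left.
Tenant R first at 18: fill all 5 — 1 left.
Tenant X/first: +1 of 10 at 12; pool empty.
Total = 25×3 + 23×11 + 19×2 + 18×5 + 12×1 = 468.

468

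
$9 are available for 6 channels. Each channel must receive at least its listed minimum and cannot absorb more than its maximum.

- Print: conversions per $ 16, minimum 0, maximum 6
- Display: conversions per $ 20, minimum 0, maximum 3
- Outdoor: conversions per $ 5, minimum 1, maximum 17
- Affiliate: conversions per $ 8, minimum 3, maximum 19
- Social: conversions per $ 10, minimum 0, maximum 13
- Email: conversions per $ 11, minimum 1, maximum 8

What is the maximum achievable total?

Meeting every minimum uses 0+0+1+3+0+1 = 5 $, leaving 4.
Highest conversions per $ first: Display 20 > Print 16 > Email 11 > Social 10 > Affiliate 8 > Outdoor 5.
Display: +3 to 3 (cap) — 1 left.
Print has room for 6 more but only 1 remain, so it gets 1.
Total = 16×1 + 20×3 + 5×1 + 8×3 + 11×1 = 116.

116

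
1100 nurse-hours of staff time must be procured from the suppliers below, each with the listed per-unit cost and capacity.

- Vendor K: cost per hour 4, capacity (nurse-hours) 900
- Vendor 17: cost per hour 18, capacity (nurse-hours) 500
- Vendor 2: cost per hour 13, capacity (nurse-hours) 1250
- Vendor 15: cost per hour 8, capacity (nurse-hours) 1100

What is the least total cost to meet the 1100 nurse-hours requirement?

5200

Fill from the cheapest supplier first.
Take 900 from Vendor K at 4 ; need 200 more.
Vendor 15 at 8: take 200 of its 1100 ; requirement met.
Vendor 2, Vendor 17: unused.
Cost = 900×4 + 200×8 = 5200.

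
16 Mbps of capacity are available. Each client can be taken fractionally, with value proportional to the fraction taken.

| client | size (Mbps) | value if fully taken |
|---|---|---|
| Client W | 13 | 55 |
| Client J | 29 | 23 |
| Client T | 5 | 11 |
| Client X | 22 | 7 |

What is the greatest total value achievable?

61.6

Best value per unit of size first: Client W 55/13≈4.23, Client T 11/5≈2.2, Client J 23/29≈0.793, Client X 7/22≈0.318.
Client W: take in full, 13 Mbps for value 55 ; 3 left.
Only 3 Mbps remain; take 3/5 of Client T for value 11×3/5 = 6.6.
Total value = 61.6.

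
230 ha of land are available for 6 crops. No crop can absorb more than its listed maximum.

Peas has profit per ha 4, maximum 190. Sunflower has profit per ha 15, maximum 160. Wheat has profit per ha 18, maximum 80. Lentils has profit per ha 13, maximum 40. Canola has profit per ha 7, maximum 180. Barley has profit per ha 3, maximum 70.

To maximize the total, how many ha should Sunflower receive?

150

Order the crops by profit per ha: Wheat 18 > Sunflower 15 > Lentils 13 > Canola 7 > Peas 4 > Barley 3.
Wheat takes 80 to reach its cap of 80 — 150 left.
Sunflower: +150 (room for 160) → 150. Pool exhausted.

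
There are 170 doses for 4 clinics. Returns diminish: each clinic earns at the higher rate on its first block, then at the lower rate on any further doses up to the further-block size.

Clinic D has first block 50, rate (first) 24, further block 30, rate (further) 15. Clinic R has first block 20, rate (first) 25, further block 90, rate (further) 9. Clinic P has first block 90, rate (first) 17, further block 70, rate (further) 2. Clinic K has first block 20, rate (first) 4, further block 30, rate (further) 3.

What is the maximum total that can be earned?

Rank every tier by rate: Clinic R/first 25 > Clinic D/first 24 > Clinic P/first 17 > Clinic D/second 15 > Clinic R/second 9 > Clinic K/first 4 > Clinic K/second 3 > Clinic P/second 2.
Fill Clinic R first block (20 at 25) ; 150 left.
Clinic D first at 24: fill all 50 ; 100 left.
Fill Clinic P first block (90 at 17) ; 10 left.
10 remain; put them into Clinic D second at 15.
Total = 25×20 + 24×50 + 17×90 + 15×10 = 3380.

3380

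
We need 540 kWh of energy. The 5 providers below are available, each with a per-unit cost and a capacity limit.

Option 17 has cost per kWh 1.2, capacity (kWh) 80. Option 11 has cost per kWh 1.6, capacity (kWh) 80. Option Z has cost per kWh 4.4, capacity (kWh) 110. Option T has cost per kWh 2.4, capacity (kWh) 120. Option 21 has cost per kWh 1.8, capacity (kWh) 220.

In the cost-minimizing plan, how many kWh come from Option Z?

40

Fill from the cheapest provider first.
Take 80 from Option 17 at 1.2 ; need 460 more.
Take 80 from Option 11 at 1.6 ; need 380 more.
Option 21 at 1.8: take all 220 kWh ; 160 still needed.
Take 120 from Option T at 2.4 ; need 40 more.
Option Z at 4.4: take 40 of its 110 ; requirement met.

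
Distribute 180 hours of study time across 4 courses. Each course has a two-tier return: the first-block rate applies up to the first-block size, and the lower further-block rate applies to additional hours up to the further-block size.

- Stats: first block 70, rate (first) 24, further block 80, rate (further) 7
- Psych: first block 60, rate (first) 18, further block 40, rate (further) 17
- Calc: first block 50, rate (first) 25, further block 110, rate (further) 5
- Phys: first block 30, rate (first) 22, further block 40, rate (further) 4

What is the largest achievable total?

Order all 8 blocks by rate: Calc/first 25 > Stats/first 24 > Phys/first 22 > Psych/first 18 > Psych/second 17 > Stats/second 7 > Calc/second 5 > Phys/second 4.
Fill Calc first block (50 at 25) — 130 left.
Fill Stats first block (70 at 24) — 60 left.
Phys/first (22): +30 — 30 left.
Psych/first: +30 of 60 at 18; pool empty.
Total = 25×50 + 24×70 + 22×30 + 18×30 = 4130.

4130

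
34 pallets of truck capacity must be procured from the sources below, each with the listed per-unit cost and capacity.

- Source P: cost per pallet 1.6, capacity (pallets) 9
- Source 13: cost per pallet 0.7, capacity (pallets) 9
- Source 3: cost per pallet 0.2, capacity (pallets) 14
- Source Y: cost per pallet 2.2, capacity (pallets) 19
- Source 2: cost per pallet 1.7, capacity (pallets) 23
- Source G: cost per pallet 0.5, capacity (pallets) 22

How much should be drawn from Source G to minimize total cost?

Use sources in increasing cost order.
Source 3 (0.2): use full 14 ; 20 pallets to go.
Source G (0.5): take the remaining 20 ; done.
Source 13, Source P, Source 2, Source Y: unused.

20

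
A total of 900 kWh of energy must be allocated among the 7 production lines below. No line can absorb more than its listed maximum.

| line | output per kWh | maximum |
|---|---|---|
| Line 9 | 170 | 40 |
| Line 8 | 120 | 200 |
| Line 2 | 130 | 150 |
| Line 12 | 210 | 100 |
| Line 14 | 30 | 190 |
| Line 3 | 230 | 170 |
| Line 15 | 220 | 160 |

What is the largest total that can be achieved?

Rank by output per kWh: Line 3 230 > Line 15 220 > Line 12 210 > Line 9 170 > Line 2 130 > Line 8 120 > Line 14 30.
Give Line 3 170 to hit its cap of 170 → 730 left.
Line 15 takes 160 to reach its cap of 160 → 570 left.
Line 12: +100 to 100 (cap) → 470 left.
Give Line 9 40 to hit its cap of 40 → 430 left.
Line 2 takes 150 to reach its cap of 150 → 280 left.
Line 8 takes 200 to reach its cap of 200 → 80 left.
Line 14: +80 (room for 190) → 80. Pool exhausted.
Total = 170×40 + 120×200 + 130×150 + 210×100 + 30×80 + 230×170 + 220×160 = 148000.

148000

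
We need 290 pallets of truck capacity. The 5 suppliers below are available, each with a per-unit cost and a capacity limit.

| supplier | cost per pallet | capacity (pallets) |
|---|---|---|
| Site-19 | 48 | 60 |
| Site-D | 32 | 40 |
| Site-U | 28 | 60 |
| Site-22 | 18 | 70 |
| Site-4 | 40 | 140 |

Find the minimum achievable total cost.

9020

Fill from the cheapest supplier first.
Site-22 at 18: take all 70 pallets → 220 still needed.
Site-U (28): use full 60 → 160 pallets to go.
Take 40 from Site-D at 32 → need 120 more.
Site-4 (40): take the remaining 120 → done.
Site-19: unused.
Cost = 70×18 + 60×28 + 40×32 + 120×40 = 9020.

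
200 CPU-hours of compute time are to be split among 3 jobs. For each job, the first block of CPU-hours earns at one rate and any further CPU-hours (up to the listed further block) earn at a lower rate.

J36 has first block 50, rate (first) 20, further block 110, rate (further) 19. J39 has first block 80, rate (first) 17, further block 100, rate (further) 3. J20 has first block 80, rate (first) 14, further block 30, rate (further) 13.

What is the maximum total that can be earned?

3770

Rank every tier by rate: J36/first 20 > J36/second 19 > J39/first 17 > J20/first 14 > J20/second 13 > J39/second 3.
J36 first at 20: fill all 50 → 150 left.
J36 second at 19: fill all 110 → 40 left.
40 remain; put them into J39 first at 17.
Total = 20×50 + 19×110 + 17×40 = 3770.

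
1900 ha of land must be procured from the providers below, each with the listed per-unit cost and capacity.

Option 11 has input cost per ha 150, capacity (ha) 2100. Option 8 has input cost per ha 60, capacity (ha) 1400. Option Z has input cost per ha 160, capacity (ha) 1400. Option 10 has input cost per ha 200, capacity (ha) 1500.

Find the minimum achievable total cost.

159000

Use providers in increasing cost order.
Option 8 at 60: take all 1400 ha ; 500 still needed.
Take 500 from Option 11 at 150 to finish.
Option Z, Option 10: unused.
Cost = 1400×60 + 500×150 = 159000.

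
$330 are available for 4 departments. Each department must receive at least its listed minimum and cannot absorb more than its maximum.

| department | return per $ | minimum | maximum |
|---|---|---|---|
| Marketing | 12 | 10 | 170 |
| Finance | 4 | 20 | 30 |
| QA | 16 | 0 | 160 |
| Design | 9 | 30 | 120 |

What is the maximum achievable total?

4350

Meeting every minimum uses 10+20+0+30 = 60 $, leaving 270.
Order the departments by return per $: QA 16 > Marketing 12 > Design 9 > Finance 4.
QA: +160 to 160 (cap) — 110 left.
Marketing has room for 160 more but only 110 remain, so it gets 120.
Total = 12×120 + 4×20 + 16×160 + 9×30 = 4350.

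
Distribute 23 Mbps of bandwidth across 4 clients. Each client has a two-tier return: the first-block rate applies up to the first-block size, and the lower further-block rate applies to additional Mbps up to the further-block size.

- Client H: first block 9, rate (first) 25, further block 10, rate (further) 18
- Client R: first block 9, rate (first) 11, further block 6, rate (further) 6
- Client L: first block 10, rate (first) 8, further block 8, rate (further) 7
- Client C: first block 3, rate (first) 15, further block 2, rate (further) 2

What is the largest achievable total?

461

Treat each block as its own option and order by rate: Client H/tier1 25 > Client H/tier2 18 > Client C/tier1 15 > Client R/tier1 11 > Client L/tier1 8 > Client L/tier2 7 > Client R/tier2 6 > Client C/tier2 2.
Client H tier1 at 25: fill all 9 — 14 left.
Client H/tier2 (18): +10 — 4 left.
Client C tier1 at 15: fill all 3 — 1 left.
1 remain; put them into Client R tier1 at 11.
Total = 25×9 + 18×10 + 15×3 + 11×1 = 461.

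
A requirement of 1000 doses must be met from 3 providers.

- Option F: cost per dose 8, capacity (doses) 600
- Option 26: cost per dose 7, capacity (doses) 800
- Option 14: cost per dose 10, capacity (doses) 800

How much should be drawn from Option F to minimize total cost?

Cheapest first:
Take 800 from Option 26 at 7 — need 200 more.
Take 200 from Option F at 8 to finish.
Option 14: unused.

200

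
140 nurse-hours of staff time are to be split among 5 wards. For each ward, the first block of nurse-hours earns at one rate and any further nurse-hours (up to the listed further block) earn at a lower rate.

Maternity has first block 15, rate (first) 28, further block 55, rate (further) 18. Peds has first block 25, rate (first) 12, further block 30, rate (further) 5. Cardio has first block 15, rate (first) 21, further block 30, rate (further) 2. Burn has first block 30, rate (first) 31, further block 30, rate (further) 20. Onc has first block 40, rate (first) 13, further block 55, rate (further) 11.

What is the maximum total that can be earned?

3165

Rank every tier by rate: Burn/T1 31 > Maternity/T1 28 > Cardio/T1 21 > Burn/T2 20 > Maternity/T2 18 > Onc/T1 13 > Peds/T1 12 > Onc/T2 11 > Peds/T2 5 > Cardio/T2 2.
Fill Burn T1 block (30 at 31) ; 110 left.
Maternity T1 at 28: fill all 15 ; 95 left.
Cardio/T1 (21): +15 ; 80 left.
Fill Burn T2 block (30 at 20) ; 50 left.
Maternity T2 at 18: only 50 left, fill 50.
Total = 31×30 + 28×15 + 21×15 + 20×30 + 18×50 = 3165.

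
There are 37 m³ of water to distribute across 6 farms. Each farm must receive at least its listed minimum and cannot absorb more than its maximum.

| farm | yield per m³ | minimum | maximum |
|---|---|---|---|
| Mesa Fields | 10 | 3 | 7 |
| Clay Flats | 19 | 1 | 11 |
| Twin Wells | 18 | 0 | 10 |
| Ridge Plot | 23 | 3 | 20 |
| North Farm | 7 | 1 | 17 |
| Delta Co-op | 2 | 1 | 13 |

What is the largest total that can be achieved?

Meeting every minimum uses 3+1+0+3+1+1 = 9 m³, leaving 28.
Rank by yield per m³: Ridge Plot 23 > Clay Flats 19 > Twin Wells 18 > Mesa Fields 10 > North Farm 7 > Delta Co-op 2.
Ridge Plot takes 17 more to reach its cap of 20 — 11 left.
Give Clay Flats 10 more to hit its cap of 11 — 1 left.
Only 1 left; Twin Wells takes them to reach 1.
Total = 10×3 + 19×11 + 18×1 + 23×20 + 7×1 + 2×1 = 726.

726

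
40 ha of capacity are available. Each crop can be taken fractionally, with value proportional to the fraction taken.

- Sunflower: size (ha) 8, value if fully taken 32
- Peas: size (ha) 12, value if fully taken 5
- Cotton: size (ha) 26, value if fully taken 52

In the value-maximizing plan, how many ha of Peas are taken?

Best value per unit of size first: Sunflower 32/8≈4, Cotton 52/26≈2, Peas 5/12≈0.417.
Sunflower: take in full, 8 ha for value 32 ; 32 left.
Cotton: take in full, 26 ha for value 52 ; 6 left.
6 ha left: a 6/12 share of Peas gives 5×6/12 = 2.5.

6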